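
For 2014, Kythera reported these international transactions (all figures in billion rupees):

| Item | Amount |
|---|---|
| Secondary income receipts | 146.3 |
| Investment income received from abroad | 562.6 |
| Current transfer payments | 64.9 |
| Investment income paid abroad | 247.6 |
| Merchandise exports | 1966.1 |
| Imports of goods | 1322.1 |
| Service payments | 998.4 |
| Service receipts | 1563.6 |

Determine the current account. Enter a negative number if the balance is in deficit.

Goods balance = 1966.1 - 1322.1 = 644.0
Services balance = 1563.6 - 998.4 = 565.2
Trade balance (goods + services) = 644.0 + 565.2 = 1209.2
Net primary income = 562.6 - 247.6 = 315.0
Net secondary income = 146.3 - 64.9 = 81.4
Current account = 1209.2 + 315.0 + 81.4 = 1605.6

1605.6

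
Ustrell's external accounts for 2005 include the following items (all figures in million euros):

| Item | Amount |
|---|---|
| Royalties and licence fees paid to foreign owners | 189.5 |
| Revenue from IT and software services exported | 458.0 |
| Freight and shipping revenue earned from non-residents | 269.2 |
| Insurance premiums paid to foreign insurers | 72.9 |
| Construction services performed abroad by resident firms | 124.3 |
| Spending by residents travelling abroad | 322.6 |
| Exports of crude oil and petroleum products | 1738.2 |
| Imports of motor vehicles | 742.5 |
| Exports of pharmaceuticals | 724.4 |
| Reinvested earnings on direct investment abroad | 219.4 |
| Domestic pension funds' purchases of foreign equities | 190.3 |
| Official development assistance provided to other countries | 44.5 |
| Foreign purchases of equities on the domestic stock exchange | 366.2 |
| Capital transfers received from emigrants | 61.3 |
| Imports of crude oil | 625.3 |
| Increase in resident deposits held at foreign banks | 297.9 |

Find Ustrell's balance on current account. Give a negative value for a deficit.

Goods: -742.5 - 625.3 + 724.4 + 1738.2 = 1094.8
Services: -72.9 - 322.6 + 269.2 + 124.3 + 458.0 - 189.5 = 266.5
Primary income: 219.4
Secondary income: -44.5
Current account = 1094.8 + 266.5 + 219.4 + (-44.5) = 1536.2
(Excluded from the current account — financial account: domestic pension funds' purchases of foreign equities 190.3, foreign purchases of equities on the domestic stock exchange 366.2, increase in resident deposits held at foreign banks 297.9; capital account: capital transfers received from emigrants 61.3.)

1536.2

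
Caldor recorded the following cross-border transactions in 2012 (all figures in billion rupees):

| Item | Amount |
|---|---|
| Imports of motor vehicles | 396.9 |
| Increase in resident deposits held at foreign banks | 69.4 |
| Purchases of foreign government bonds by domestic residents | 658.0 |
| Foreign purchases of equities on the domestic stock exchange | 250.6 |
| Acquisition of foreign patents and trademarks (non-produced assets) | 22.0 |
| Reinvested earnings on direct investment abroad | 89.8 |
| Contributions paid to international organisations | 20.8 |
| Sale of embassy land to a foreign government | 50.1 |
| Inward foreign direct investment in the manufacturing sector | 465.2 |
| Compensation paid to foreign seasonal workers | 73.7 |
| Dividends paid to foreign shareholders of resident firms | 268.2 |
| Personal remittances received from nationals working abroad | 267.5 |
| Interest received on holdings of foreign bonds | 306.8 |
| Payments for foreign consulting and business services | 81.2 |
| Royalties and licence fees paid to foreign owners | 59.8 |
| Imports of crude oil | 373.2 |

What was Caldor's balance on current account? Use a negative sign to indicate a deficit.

-609.7

Goods: -373.2 - 396.9 = -770.1
Services: -81.2 - 59.8 = -141.0
Primary income: 89.8 - 73.7 - 268.2 + 306.8 = 54.7
Secondary income: -20.8 + 267.5 = 246.7
Current account = (-770.1) + (-141.0) + 54.7 + 246.7 = -609.7
(Excluded from the current account — financial account: increase in resident deposits held at foreign banks 69.4, purchases of foreign government bonds by domestic residents 658.0, foreign purchases of equities on the domestic stock exchange 250.6, inward foreign direct investment in the manufacturing sector 465.2; capital account: acquisition of foreign patents and trademarks (non-produced assets) 22.0, sale of embassy land to a foreign government 50.1.)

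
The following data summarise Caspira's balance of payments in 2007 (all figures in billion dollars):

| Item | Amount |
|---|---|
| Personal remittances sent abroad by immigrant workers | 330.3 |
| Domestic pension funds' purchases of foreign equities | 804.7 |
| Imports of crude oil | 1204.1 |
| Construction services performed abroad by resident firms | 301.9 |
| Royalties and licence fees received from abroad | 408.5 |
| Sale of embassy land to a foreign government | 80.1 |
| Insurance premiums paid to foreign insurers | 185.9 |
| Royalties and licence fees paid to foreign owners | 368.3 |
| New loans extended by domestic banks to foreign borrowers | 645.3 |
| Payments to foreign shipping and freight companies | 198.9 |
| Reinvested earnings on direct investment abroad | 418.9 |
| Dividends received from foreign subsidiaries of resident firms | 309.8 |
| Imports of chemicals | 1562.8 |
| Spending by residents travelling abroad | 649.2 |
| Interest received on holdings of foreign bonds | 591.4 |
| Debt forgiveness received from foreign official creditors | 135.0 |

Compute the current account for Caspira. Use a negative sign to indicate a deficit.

Goods: -1204.1 - 1562.8 = -2766.9
Services: 408.5 - 368.3 - 198.9 - 185.9 - 649.2 + 301.9 = -691.9
Primary income: 309.8 + 418.9 + 591.4 = 1320.1
Secondary income: -330.3
Current account = (-2766.9) + (-691.9) + 1320.1 + (-330.3) = -2469.0
(Excluded from the current account — financial account: domestic pension funds' purchases of foreign equities 804.7, new loans extended by domestic banks to foreign borrowers 645.3; capital account: sale of embassy land to a foreign government 80.1, debt forgiveness received from foreign official creditors 135.0.)

-2469.0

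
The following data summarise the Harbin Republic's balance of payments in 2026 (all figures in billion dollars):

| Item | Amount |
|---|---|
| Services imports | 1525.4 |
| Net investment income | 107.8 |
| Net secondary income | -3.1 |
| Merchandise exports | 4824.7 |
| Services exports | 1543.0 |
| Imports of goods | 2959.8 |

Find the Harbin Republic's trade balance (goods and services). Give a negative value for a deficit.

1882.5

Goods balance = 4824.7 - 2959.8 = 1864.9
Services balance = 1543.0 - 1525.4 = 17.6
Trade balance (goods + services) = 1864.9 + 17.6 = 1882.5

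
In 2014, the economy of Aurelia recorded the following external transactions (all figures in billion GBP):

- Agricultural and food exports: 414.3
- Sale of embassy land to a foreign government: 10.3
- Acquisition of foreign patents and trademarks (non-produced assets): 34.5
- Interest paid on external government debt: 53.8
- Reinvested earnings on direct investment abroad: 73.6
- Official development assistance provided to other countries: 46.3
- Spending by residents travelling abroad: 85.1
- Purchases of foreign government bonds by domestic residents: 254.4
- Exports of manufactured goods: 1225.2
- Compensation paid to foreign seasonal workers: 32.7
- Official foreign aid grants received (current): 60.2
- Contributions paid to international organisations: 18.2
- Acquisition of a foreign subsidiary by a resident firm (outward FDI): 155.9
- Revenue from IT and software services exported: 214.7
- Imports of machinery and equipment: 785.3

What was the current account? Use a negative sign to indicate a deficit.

Goods: 1225.2 + 414.3 - 785.3 = 854.2
Services: -85.1 + 214.7 = 129.6
Primary income: 73.6 - 32.7 - 53.8 = -12.9
Secondary income: -18.2 + 60.2 - 46.3 = -4.3
Current account = 854.2 + 129.6 + (-12.9) + (-4.3) = 966.6
(Excluded from the current account — capital account: sale of embassy land to a foreign government 10.3, acquisition of foreign patents and trademarks (non-produced assets) 34.5; financial account: purchases of foreign government bonds by domestic residents 254.4, acquisition of a foreign subsidiary by a resident firm (outward FDI) 155.9.)

966.6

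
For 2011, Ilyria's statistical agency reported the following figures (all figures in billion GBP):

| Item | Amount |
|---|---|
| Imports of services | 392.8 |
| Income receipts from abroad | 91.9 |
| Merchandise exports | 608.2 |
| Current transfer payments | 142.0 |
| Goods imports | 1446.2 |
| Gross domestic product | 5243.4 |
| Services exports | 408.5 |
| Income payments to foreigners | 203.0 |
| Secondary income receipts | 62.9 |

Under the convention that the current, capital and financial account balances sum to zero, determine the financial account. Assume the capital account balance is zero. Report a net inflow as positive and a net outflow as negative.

Goods balance = 608.2 - 1446.2 = -838.0
Services balance = 408.5 - 392.8 = 15.7
Trade balance (goods + services) = -838.0 + 15.7 = -822.3
Net primary income = 91.9 - 203.0 = -111.1
Net secondary income = 62.9 - 142.0 = -79.1
Current account = -822.3 + (-111.1) + (-79.1) = -1012.5
Financial account = -(-1012.5) = 1012.5

1012.5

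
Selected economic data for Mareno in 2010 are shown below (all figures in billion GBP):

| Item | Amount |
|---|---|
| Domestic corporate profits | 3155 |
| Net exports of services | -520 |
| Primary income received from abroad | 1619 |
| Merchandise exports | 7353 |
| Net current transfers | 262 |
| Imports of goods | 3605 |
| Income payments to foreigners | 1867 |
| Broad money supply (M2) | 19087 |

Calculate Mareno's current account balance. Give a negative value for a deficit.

Goods balance = 7353 - 3605 = 3748
Services balance = -520
Trade balance (goods + services) = 3748 + (-520) = 3228
Net primary income = 1619 - 1867 = -248
Net secondary income = 262
Current account = 3228 + (-248) + 262 = 3242

3242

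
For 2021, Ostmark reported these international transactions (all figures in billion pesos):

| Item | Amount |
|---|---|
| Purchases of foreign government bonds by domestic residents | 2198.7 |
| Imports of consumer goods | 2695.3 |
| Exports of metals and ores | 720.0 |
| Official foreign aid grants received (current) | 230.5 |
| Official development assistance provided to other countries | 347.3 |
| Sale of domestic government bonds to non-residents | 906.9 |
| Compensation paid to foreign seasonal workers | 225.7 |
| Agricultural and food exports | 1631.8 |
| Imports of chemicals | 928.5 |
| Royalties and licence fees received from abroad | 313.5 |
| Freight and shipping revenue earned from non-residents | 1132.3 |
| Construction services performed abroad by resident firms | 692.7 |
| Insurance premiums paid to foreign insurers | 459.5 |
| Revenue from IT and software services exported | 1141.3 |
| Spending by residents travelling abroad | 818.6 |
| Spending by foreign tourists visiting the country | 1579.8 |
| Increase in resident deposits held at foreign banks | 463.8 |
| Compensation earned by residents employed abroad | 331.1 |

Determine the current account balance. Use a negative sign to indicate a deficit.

2298.1

Goods: 1631.8 - 2695.3 + 720.0 - 928.5 = -1272.0
Services: 1141.3 - 459.5 + 1132.3 + 1579.8 + 313.5 - 818.6 + 692.7 = 3581.5
Primary income: -225.7 + 331.1 = 105.4
Secondary income: 230.5 - 347.3 = -116.8
Current account = (-1272.0) + 3581.5 + 105.4 + (-116.8) = 2298.1
(Excluded from the current account — financial account: purchases of foreign government bonds by domestic residents 2198.7, sale of domestic government bonds to non-residents 906.9, increase in resident deposits held at foreign banks 463.8.)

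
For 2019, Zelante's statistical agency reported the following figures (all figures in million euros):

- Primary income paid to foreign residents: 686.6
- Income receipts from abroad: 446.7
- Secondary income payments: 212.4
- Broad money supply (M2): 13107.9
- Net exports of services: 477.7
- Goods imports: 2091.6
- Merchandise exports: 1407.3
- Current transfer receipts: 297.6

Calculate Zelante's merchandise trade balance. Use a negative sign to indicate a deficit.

Goods balance = 1407.3 - 2091.6 = -684.3

-684.3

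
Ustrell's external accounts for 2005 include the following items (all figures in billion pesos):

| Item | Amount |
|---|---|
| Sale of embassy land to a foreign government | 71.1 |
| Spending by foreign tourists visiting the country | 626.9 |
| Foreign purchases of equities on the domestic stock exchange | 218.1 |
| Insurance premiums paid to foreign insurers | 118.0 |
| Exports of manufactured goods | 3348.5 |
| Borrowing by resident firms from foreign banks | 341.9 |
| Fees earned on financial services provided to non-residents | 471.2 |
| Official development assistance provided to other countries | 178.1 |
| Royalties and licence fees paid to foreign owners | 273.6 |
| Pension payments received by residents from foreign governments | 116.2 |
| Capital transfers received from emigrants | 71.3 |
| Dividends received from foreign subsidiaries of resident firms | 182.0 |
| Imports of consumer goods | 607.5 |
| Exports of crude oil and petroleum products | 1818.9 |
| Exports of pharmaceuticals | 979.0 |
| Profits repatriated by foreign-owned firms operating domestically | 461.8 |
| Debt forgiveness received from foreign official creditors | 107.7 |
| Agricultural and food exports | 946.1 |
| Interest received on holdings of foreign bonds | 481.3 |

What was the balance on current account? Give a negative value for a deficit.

7331.1

Goods: 946.1 + 979.0 + 3348.5 + 1818.9 - 607.5 = 6485.0
Services: 471.2 - 273.6 - 118.0 + 626.9 = 706.5
Primary income: 481.3 + 182.0 - 461.8 = 201.5
Secondary income: 116.2 - 178.1 = -61.9
Current account = 6485.0 + 706.5 + 201.5 + (-61.9) = 7331.1
(Excluded from the current account — capital account: sale of embassy land to a foreign government 71.1, capital transfers received from emigrants 71.3, debt forgiveness received from foreign official creditors 107.7; financial account: foreign purchases of equities on the domestic stock exchange 218.1, borrowing by resident firms from foreign banks 341.9.)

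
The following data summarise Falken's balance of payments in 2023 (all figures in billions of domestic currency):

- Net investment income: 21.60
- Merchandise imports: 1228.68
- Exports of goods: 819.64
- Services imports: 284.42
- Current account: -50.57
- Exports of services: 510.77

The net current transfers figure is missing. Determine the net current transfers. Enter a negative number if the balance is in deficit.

110.52

Current account = goods balance + services balance + net primary income + net secondary income
Sum of the known components = -161.09
Net current transfers = CA - (known components) = -50.57 - (-161.09) = 110.52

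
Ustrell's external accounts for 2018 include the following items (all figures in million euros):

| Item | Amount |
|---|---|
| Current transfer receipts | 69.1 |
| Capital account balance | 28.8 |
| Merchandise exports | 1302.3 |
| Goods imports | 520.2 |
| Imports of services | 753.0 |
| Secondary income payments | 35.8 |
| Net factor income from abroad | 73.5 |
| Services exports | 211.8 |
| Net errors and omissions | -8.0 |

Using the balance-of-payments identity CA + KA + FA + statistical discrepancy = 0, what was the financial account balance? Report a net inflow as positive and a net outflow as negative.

-368.5

Goods balance = 1302.3 - 520.2 = 782.1
Services balance = 211.8 - 753.0 = -541.2
Trade balance (goods + services) = 782.1 + (-541.2) = 240.9
Net primary income = 73.5
Net secondary income = 69.1 - 35.8 = 33.3
Current account = 240.9 + 73.5 + 33.3 = 347.7
Financial account = -(347.7 + 28.8 + (-8.0)) = -368.5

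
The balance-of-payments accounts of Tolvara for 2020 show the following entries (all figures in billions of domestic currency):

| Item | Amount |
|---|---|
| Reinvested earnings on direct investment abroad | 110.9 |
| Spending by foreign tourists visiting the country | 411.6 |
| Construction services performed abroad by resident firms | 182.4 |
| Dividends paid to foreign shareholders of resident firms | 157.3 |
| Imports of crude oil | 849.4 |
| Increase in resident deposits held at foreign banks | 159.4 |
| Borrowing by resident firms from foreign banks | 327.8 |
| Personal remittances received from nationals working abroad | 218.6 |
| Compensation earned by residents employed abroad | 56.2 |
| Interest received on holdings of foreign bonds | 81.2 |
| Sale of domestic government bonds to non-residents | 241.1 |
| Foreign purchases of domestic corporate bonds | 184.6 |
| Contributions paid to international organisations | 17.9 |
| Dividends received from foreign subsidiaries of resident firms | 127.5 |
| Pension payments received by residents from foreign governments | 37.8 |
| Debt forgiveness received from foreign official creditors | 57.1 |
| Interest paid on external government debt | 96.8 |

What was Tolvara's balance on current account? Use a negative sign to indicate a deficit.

Goods: -849.4
Services: 182.4 + 411.6 = 594.0
Primary income: -157.3 + 81.2 - 96.8 + 110.9 + 56.2 + 127.5 = 121.7
Secondary income: -17.9 + 37.8 + 218.6 = 238.5
Current account = (-849.4) + 594.0 + 121.7 + 238.5 = 104.8
(Excluded from the current account — financial account: increase in resident deposits held at foreign banks 159.4, borrowing by resident firms from foreign banks 327.8, sale of domestic government bonds to non-residents 241.1, foreign purchases of domestic corporate bonds 184.6; capital account: debt forgiveness received from foreign official creditors 57.1.)

104.8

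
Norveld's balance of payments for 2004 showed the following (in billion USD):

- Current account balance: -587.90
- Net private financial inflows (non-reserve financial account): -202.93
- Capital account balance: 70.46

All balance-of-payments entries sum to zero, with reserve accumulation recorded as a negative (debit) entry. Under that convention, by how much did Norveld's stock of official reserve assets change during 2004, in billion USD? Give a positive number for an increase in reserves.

Official reserve transactions balance = -((-587.90) + 70.46 + (-202.93)) = 720.37
An accumulation of reserves is recorded as a debit (negative entry), so the change in the stock of reserves is the negative of that balance.
Change in official reserves = -(720.37) = -720.37

-720.37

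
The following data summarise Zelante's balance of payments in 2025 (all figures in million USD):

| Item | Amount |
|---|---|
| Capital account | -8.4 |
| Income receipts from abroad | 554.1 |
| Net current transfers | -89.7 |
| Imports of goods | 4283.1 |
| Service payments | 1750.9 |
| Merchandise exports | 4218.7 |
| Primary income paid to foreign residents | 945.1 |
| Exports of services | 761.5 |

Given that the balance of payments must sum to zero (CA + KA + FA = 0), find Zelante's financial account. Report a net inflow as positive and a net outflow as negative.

Goods balance = 4218.7 - 4283.1 = -64.4
Services balance = 761.5 - 1750.9 = -989.4
Trade balance (goods + services) = -64.4 + (-989.4) = -1053.8
Net primary income = 554.1 - 945.1 = -391.0
Net secondary income = -89.7
Current account = -1053.8 + (-391.0) + (-89.7) = -1534.5
Financial account = -(-1534.5 + (-8.4)) = 1542.9

1542.9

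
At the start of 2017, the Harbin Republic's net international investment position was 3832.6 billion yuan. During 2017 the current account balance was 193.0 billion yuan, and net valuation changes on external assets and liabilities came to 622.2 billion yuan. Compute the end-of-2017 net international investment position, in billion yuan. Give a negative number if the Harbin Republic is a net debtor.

4647.8

Change in NIIP = current account + net valuation change = 193.0 + 622.2 = 815.2
End-of-year NIIP = 3832.6 + 815.2 = 4647.8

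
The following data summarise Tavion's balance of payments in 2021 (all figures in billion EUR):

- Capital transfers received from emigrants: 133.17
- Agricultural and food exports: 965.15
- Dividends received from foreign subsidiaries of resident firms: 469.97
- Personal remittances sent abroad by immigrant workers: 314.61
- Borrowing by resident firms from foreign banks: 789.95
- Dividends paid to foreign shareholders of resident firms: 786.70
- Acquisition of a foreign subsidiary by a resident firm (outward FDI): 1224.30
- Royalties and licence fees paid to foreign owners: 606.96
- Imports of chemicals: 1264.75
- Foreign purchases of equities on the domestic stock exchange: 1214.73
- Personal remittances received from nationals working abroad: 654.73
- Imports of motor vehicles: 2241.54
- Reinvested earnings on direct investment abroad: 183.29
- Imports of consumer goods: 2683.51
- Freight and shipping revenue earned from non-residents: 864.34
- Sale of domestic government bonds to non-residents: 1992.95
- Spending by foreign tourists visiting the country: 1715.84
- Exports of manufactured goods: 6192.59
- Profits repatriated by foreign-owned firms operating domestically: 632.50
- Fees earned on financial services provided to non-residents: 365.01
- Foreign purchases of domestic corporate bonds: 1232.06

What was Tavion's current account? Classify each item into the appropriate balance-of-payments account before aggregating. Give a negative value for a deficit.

2880.35

Goods: 965.15 + 6192.59 - 1264.75 - 2683.51 - 2241.54 = 967.94
Services: -606.96 + 365.01 + 1715.84 + 864.34 = 2338.23
Primary income: 469.97 - 632.50 + 183.29 - 786.70 = -765.94
Secondary income: -314.61 + 654.73 = 340.12
Current account = 967.94 + 2338.23 + (-765.94) + 340.12 = 2880.35
(Excluded from the current account — capital account: capital transfers received from emigrants 133.17; financial account: borrowing by resident firms from foreign banks 789.95, acquisition of a foreign subsidiary by a resident firm (outward FDI) 1224.30, foreign purchases of equities on the domestic stock exchange 1214.73, sale of domestic government bonds to non-residents 1992.95, foreign purchases of domestic corporate bonds 1232.06.)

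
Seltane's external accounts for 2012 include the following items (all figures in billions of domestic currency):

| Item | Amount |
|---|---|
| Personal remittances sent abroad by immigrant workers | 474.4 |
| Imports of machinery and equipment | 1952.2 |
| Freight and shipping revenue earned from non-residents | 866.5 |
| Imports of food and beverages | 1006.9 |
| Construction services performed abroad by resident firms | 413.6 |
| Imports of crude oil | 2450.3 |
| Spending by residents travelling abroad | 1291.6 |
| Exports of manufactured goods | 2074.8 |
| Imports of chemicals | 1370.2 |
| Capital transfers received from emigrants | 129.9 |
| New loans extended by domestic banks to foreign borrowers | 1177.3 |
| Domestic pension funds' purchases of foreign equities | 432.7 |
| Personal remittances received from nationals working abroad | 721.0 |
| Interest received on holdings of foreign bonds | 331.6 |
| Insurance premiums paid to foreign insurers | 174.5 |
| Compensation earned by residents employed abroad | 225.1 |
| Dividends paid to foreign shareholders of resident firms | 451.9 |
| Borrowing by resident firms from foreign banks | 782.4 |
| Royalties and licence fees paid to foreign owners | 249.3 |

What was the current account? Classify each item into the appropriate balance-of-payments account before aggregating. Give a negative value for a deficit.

-4788.7

Goods: -2450.3 - 1952.2 - 1006.9 - 1370.2 + 2074.8 = -4704.8
Services: -249.3 - 1291.6 - 174.5 + 866.5 + 413.6 = -435.3
Primary income: 225.1 + 331.6 - 451.9 = 104.8
Secondary income: -474.4 + 721.0 = 246.6
Current account = (-4704.8) + (-435.3) + 104.8 + 246.6 = -4788.7
(Excluded from the current account — capital account: capital transfers received from emigrants 129.9; financial account: new loans extended by domestic banks to foreign borrowers 1177.3, domestic pension funds' purchases of foreign equities 432.7, borrowing by resident firms from foreign banks 782.4.)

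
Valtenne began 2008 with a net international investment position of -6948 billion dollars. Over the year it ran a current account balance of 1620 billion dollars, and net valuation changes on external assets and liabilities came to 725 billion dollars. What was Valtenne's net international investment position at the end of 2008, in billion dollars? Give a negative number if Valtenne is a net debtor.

-4603

Change in NIIP = current account + net valuation change = 1620 + 725 = 2345
End-of-year NIIP = -6948 + 2345 = -4603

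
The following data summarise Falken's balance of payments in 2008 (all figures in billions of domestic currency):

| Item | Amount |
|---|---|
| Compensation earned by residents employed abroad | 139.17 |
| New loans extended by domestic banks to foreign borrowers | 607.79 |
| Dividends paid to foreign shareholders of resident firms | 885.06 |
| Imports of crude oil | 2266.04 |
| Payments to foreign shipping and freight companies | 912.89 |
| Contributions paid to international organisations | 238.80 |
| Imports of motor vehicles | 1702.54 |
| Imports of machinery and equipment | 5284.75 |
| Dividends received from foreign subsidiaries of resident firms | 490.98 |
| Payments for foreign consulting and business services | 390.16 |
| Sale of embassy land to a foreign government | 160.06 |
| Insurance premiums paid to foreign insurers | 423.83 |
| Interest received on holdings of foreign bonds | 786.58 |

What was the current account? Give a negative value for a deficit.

Goods: -5284.75 - 1702.54 - 2266.04 = -9253.33
Services: -912.89 - 423.83 - 390.16 = -1726.88
Primary income: 490.98 + 786.58 - 885.06 + 139.17 = 531.67
Secondary income: -238.80
Current account = (-9253.33) + (-1726.88) + 531.67 + (-238.80) = -10687.34
(Excluded from the current account — financial account: new loans extended by domestic banks to foreign borrowers 607.79; capital account: sale of embassy land to a foreign government 160.06.)

-10687.34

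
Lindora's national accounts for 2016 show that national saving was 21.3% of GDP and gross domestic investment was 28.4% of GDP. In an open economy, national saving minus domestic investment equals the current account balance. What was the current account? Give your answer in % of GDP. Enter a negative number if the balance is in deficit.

-7.1

CA = S - I = 21.3 - 28.4 = -7.1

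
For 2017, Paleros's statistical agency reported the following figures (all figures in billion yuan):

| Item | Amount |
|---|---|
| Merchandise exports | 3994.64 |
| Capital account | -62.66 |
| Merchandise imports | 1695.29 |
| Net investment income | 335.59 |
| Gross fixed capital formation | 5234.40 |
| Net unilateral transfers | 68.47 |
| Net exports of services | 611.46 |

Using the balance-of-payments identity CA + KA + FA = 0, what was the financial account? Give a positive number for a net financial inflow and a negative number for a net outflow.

Goods balance = 3994.64 - 1695.29 = 2299.35
Services balance = 611.46
Trade balance (goods + services) = 2299.35 + 611.46 = 2910.81
Net primary income = 335.59
Net secondary income = 68.47
Current account = 2910.81 + 335.59 + 68.47 = 3314.87
Financial account = -(3314.87 + (-62.66)) = -3252.21

-3252.21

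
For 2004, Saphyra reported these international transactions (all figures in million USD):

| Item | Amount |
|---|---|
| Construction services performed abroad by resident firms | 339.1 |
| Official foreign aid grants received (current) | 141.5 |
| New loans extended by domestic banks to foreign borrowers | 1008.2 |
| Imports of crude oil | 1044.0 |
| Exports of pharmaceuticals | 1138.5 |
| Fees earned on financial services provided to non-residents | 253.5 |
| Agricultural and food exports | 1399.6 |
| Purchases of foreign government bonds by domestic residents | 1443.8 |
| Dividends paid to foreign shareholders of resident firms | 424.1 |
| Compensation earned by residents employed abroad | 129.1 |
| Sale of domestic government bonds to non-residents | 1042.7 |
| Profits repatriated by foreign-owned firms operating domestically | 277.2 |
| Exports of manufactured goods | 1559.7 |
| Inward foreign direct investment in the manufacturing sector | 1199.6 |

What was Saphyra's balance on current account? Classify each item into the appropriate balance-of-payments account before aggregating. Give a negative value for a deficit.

Goods: 1138.5 - 1044.0 + 1399.6 + 1559.7 = 3053.8
Services: 253.5 + 339.1 = 592.6
Primary income: 129.1 - 277.2 - 424.1 = -572.2
Secondary income: 141.5
Current account = 3053.8 + 592.6 + (-572.2) + 141.5 = 3215.7
(Excluded from the current account — financial account: new loans extended by domestic banks to foreign borrowers 1008.2, purchases of foreign government bonds by domestic residents 1443.8, sale of domestic government bonds to non-residents 1042.7, inward foreign direct investment in the manufacturing sector 1199.6.)

3215.7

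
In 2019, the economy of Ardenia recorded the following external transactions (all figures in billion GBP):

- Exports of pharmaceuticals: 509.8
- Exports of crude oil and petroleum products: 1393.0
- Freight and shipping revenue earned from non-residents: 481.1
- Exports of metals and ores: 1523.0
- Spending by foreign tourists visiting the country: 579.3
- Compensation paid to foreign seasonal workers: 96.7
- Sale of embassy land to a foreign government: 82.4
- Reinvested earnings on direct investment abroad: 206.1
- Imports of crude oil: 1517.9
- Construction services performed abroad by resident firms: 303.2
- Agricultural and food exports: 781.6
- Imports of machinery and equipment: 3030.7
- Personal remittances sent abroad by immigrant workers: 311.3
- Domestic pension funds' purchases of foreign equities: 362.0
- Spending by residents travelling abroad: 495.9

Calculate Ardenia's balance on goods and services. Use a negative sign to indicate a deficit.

526.5

Goods: 509.8 - 3030.7 + 781.6 + 1523.0 + 1393.0 - 1517.9 = -341.2
Services: 579.3 + 481.1 + 303.2 - 495.9 = 867.7
Trade balance = -341.2 + 867.7 = 526.5
(Excluded from the trade balance — primary income: compensation paid to foreign seasonal workers 96.7, reinvested earnings on direct investment abroad 206.1; capital account: sale of embassy land to a foreign government 82.4; secondary income: personal remittances sent abroad by immigrant workers 311.3; financial account: domestic pension funds' purchases of foreign equities 362.0.)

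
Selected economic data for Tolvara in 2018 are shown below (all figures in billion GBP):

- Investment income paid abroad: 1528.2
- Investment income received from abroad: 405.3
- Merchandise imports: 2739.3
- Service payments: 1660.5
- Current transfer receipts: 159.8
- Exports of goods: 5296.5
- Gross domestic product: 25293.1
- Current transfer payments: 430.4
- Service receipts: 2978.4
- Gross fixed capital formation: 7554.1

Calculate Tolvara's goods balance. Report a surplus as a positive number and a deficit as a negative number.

Goods balance = 5296.5 - 2739.3 = 2557.2

2557.2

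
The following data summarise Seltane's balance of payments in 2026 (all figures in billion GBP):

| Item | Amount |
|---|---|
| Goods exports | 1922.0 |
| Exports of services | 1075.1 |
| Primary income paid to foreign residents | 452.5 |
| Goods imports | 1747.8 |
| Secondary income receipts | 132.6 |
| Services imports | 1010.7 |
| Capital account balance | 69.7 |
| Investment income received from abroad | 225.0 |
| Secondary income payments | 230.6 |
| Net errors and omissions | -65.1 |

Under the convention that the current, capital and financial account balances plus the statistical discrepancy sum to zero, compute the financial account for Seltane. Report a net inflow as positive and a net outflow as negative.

Goods balance = 1922.0 - 1747.8 = 174.2
Services balance = 1075.1 - 1010.7 = 64.4
Trade balance (goods + services) = 174.2 + 64.4 = 238.6
Net primary income = 225.0 - 452.5 = -227.5
Net secondary income = 132.6 - 230.6 = -98.0
Current account = 238.6 + (-227.5) + (-98.0) = -86.9
Financial account = -(-86.9 + 69.7 + (-65.1)) = 82.3

82.3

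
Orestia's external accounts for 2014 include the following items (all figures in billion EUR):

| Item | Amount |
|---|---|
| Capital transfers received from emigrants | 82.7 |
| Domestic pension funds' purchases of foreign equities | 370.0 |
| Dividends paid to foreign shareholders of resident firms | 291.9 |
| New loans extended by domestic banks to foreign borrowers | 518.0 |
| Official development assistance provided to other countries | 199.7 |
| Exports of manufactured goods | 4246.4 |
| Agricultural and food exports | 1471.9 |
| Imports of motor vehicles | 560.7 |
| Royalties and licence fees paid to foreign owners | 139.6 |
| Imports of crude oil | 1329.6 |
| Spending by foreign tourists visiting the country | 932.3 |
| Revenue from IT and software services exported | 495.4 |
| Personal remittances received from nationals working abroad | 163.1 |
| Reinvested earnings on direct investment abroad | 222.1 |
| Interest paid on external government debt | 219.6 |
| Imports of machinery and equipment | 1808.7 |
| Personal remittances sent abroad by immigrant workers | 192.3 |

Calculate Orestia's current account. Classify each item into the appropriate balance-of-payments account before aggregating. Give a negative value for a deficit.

Goods: -1329.6 - 560.7 - 1808.7 + 1471.9 + 4246.4 = 2019.3
Services: -139.6 + 932.3 + 495.4 = 1288.1
Primary income: -291.9 + 222.1 - 219.6 = -289.4
Secondary income: -192.3 - 199.7 + 163.1 = -228.9
Current account = 2019.3 + 1288.1 + (-289.4) + (-228.9) = 2789.1
(Excluded from the current account — capital account: capital transfers received from emigrants 82.7; financial account: domestic pension funds' purchases of foreign equities 370.0, new loans extended by domestic banks to foreign borrowers 518.0.)

2789.1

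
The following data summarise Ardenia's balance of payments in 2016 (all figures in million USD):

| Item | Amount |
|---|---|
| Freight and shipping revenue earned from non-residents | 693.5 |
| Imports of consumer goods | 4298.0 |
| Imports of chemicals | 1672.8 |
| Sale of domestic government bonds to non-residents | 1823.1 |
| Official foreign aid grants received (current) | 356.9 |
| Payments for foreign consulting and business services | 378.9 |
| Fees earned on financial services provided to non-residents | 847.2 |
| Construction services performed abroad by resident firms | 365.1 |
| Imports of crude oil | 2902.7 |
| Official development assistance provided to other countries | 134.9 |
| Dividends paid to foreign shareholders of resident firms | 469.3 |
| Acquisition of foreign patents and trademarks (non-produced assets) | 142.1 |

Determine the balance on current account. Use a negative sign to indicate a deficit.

-7593.9

Goods: -4298.0 - 1672.8 - 2902.7 = -8873.5
Services: 693.5 - 378.9 + 847.2 + 365.1 = 1526.9
Primary income: -469.3
Secondary income: -134.9 + 356.9 = 222.0
Current account = (-8873.5) + 1526.9 + (-469.3) + 222.0 = -7593.9
(Excluded from the current account — financial account: sale of domestic government bonds to non-residents 1823.1; capital account: acquisition of foreign patents and trademarks (non-produced assets) 142.1.)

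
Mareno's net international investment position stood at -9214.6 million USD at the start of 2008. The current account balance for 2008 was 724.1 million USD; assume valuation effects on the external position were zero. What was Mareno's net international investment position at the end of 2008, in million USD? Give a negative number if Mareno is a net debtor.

-8490.5

With no valuation effects, change in NIIP = current account = 724.1
End-of-year NIIP = -9214.6 + 724.1 = -8490.5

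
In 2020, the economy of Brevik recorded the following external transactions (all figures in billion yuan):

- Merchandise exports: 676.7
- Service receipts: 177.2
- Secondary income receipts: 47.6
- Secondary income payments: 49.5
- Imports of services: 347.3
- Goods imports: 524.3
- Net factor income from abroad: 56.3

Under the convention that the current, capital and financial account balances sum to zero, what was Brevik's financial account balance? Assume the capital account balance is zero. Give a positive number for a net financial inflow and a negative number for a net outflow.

Goods balance = 676.7 - 524.3 = 152.4
Services balance = 177.2 - 347.3 = -170.1
Trade balance (goods + services) = 152.4 + (-170.1) = -17.7
Net primary income = 56.3
Net secondary income = 47.6 - 49.5 = -1.9
Current account = -17.7 + 56.3 + (-1.9) = 36.7
Financial account = -(36.7) = -36.7

-36.7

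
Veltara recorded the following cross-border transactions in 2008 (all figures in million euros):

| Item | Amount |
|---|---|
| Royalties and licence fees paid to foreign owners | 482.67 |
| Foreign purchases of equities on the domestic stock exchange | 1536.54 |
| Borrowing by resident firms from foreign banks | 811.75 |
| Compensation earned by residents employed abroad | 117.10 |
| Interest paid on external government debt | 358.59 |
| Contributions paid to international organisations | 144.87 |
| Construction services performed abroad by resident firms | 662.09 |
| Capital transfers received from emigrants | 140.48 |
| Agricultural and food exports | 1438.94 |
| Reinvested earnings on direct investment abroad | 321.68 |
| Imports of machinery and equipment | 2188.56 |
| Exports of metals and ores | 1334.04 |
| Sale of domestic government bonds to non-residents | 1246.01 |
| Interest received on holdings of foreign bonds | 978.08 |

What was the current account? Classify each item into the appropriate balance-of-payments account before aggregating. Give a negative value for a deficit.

1677.24

Goods: -2188.56 + 1334.04 + 1438.94 = 584.42
Services: -482.67 + 662.09 = 179.42
Primary income: -358.59 + 321.68 + 978.08 + 117.10 = 1058.27
Secondary income: -144.87
Current account = 584.42 + 179.42 + 1058.27 + (-144.87) = 1677.24
(Excluded from the current account — financial account: foreign purchases of equities on the domestic stock exchange 1536.54, borrowing by resident firms from foreign banks 811.75, sale of domestic government bonds to non-residents 1246.01; capital account: capital transfers received from emigrants 140.48.)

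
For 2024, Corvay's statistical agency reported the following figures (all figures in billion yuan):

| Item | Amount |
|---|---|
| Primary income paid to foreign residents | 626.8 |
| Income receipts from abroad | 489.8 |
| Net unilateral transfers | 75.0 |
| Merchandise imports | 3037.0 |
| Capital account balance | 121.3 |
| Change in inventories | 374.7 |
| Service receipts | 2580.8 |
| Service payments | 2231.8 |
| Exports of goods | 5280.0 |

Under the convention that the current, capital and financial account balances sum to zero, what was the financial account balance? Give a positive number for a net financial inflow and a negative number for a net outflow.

-2651.3

Goods balance = 5280.0 - 3037.0 = 2243.0
Services balance = 2580.8 - 2231.8 = 349.0
Trade balance (goods + services) = 2243.0 + 349.0 = 2592.0
Net primary income = 489.8 - 626.8 = -137.0
Net secondary income = 75.0
Current account = 2592.0 + (-137.0) + 75.0 = 2530.0
Financial account = -(2530.0 + 121.3) = -2651.3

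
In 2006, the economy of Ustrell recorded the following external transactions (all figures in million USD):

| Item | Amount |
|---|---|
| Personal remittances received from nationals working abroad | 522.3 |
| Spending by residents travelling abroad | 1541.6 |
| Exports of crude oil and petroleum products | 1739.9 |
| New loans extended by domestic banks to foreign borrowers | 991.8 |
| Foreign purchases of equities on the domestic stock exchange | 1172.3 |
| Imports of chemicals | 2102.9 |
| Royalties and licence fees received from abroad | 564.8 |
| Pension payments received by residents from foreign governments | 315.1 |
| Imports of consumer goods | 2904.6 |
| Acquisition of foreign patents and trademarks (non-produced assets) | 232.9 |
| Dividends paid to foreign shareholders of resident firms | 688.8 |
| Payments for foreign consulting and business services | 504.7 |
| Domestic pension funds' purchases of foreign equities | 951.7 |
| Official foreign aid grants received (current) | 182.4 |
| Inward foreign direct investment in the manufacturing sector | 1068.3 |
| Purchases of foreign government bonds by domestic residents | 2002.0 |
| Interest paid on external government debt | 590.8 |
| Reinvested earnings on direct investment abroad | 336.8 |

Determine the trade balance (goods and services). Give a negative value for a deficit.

Goods: 1739.9 - 2102.9 - 2904.6 = -3267.6
Services: -1541.6 + 564.8 - 504.7 = -1481.5
Trade balance = -3267.6 + (-1481.5) = -4749.1
(Excluded from the trade balance — secondary income: personal remittances received from nationals working abroad 522.3, pension payments received by residents from foreign governments 315.1, official foreign aid grants received (current) 182.4; financial account: new loans extended by domestic banks to foreign borrowers 991.8, foreign purchases of equities on the domestic stock exchange 1172.3, domestic pension funds' purchases of foreign equities 951.7, inward foreign direct investment in the manufacturing sector 1068.3, purchases of foreign government bonds by domestic residents 2002.0; capital account: acquisition of foreign patents and trademarks (non-produced assets) 232.9; primary income: dividends paid to foreign shareholders of resident firms 688.8, interest paid on external government debt 590.8, reinvested earnings on direct investment abroad 336.8.)

-4749.1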